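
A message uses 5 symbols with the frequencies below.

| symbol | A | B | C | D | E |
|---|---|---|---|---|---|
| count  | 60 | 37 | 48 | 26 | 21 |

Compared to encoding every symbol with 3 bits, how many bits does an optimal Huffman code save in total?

145

Fixed-length: 3 bits × 192 symbols = 576 bits.
Huffman merges:
merge E(21) and D(26): 47
merge B(37) and 47: 84
merge C(48) and A(60): 108
merge 84 and 108: 192
Huffman total = 47 + 84 + 108 + 192 = 431 bits.
Saving = 576 − 431 = 145 bits.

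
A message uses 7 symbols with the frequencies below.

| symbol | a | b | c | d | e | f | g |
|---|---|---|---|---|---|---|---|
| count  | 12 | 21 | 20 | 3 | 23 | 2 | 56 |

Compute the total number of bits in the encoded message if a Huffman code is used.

Merge the two smallest weights repeatedly:
f(2) + d(3) → 5
5 + a(12) → 17
17 + c(20) → 37
b(21) + e(23) → 44
37 + 44 → 81
g(56) + 81 → 137
Each symbol's bit-cost is frequency × depth; summing gives 321 bits (equivalently 5 + 17 + 37 + 44 + 81 + 137).

321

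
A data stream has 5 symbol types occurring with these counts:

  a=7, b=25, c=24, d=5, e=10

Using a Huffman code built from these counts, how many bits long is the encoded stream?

Merge the two smallest weights repeatedly:
d(5) + a(7) → 12
e(10) + 12 → 22
22 + c(24) → 46
b(25) + 46 → 71
Each symbol's bit-cost is frequency × depth; summing gives 151 bits (equivalently 12 + 22 + 46 + 71).

151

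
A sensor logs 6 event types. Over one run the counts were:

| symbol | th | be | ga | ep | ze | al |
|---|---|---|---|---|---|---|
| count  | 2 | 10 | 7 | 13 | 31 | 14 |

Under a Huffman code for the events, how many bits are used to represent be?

Build the tree from the bottom:
combine th(2), ga(7) → 9
combine 9, be(10) → 19
combine ep(13), al(14) → 27
combine 19, 27 → 46
combine ze(31), 46 → 77
be's leaf is at depth 3, giving a 3-bit codeword.

3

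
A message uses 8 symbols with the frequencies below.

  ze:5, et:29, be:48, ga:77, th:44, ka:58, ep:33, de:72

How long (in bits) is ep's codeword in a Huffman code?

4

Repeatedly merge the two smallest:
ze(5) + et(29) → 34
ep(33) + 34 → 67
th(44) + be(48) → 92
ka(58) + 67 → 125
de(72) + ga(77) → 149
92 + 125 → 217
149 + 217 → 366
ep's leaf is at depth 4, giving a 4-bit codeword.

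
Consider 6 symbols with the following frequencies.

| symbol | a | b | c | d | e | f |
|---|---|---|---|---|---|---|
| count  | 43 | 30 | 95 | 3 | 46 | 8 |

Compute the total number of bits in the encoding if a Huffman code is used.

491

Build the Huffman tree bottom-up:
combine d(3), f(8) → 11
combine 11, b(30) → 41
combine 41, a(43) → 84
combine e(46), 84 → 130
combine c(95), 130 → 225
The encoded length is the sum of every internal node's weight: 11 + 41 + 84 + 130 + 225 = 491 bits.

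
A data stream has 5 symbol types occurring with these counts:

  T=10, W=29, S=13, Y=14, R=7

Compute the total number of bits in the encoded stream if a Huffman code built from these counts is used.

161

Merge the two smallest weights repeatedly:
merge R(7) and T(10): 17
merge S(13) and Y(14): 27
merge 17 and 27: 44
merge W(29) and 44: 73
Total encoded bits = sum of merged weights = 17 + 27 + 44 + 73 = 161.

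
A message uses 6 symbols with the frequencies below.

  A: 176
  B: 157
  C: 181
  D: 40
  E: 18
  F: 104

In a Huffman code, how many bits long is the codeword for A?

2

Repeatedly merge the two smallest:
E(18) + D(40) → 58
58 + F(104) → 162
B(157) + 162 → 319
A(176) + C(181) → 357
319 + 357 → 676
A sits 2 levels below the root, so its codeword is 2 bits.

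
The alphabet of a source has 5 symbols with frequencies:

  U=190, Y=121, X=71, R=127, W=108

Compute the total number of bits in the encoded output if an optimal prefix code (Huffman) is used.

Build the Huffman tree bottom-up:
X(71) + W(108) → 179
Y(121) + R(127) → 248
179 + U(190) → 369
248 + 369 → 617
Each symbol's bit-cost is frequency × depth; summing gives 1413 bits (equivalently 179 + 248 + 369 + 617).

1413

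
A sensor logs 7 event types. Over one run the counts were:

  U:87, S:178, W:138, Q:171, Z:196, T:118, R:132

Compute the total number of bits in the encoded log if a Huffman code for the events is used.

Build the Huffman tree bottom-up:
merge U(87) and T(118): 205
merge R(132) and W(138): 270
merge Q(171) and S(178): 349
merge Z(196) and 205: 401
merge 270 and 349: 619
merge 401 and 619: 1020
The encoded length is the sum of every internal node's weight: 205 + 270 + 349 + 401 + 619 + 1020 = 2864 bits.

2864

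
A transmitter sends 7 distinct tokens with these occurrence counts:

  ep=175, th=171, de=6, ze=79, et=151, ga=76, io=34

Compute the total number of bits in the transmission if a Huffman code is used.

1735

Merge the two smallest weights repeatedly:
combine de(6), io(34) → 40
combine 40, ga(76) → 116
combine ze(79), 116 → 195
combine et(151), th(171) → 322
combine ep(175), 195 → 370
combine 322, 370 → 692
Total encoded bits = sum of merged weights = 40 + 116 + 195 + 322 + 370 + 692 = 1735.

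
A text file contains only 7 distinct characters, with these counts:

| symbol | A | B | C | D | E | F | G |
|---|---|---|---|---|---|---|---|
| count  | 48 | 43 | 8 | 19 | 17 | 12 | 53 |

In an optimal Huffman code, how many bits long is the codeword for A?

2

Repeatedly merge the two smallest:
combine C(8), F(12) → 20
combine E(17), D(19) → 36
combine 20, 36 → 56
combine B(43), A(48) → 91
combine G(53), 56 → 109
combine 91, 109 → 200
A's leaf is at depth 2, giving a 2-bit codeword.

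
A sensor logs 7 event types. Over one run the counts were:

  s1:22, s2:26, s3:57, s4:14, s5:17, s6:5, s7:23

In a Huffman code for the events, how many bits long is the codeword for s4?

Huffman merges, smallest pair first:
s6(5) + s4(14) → 19
s5(17) + 19 → 36
s1(22) + s7(23) → 45
s2(26) + 36 → 62
45 + s3(57) → 102
62 + 102 → 164
s4's leaf is at depth 4, giving a 4-bit codeword.

4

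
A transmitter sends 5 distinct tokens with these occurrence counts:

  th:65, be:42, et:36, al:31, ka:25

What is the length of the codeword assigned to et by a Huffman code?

Huffman merges, smallest pair first:
merge ka(25) and al(31): 56
merge et(36) and be(42): 78
merge 56 and th(65): 121
merge 78 and 121: 199
et sits 2 levels below the root, so its codeword is 2 bits.

2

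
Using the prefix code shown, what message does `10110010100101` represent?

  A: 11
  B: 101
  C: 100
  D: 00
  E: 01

BCBDB

Read left to right; each codeword is recognised as soon as it completes (prefix code):
  101→B | 100→C | 101→B | 00→D | 101→B
Decoded message: BCBDB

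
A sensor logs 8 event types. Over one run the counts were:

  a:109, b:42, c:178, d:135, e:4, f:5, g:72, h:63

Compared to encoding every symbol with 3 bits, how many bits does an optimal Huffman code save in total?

253

Fixed-length: 3 bits × 608 symbols = 1824 bits.
Huffman merges:
combine e(4), f(5) → 9
combine 9, b(42) → 51
combine 51, h(63) → 114
combine g(72), a(109) → 181
combine 114, d(135) → 249
combine c(178), 181 → 359
combine 249, 359 → 608
Huffman total = 9 + 51 + 114 + 181 + 249 + 359 + 608 = 1571 bits.
Saving = 1824 − 1571 = 253 bits.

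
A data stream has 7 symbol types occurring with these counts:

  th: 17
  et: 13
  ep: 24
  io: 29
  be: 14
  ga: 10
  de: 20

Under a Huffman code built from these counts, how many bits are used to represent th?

Huffman merges, smallest pair first:
ga(10) + et(13) → 23
be(14) + th(17) → 31
de(20) + 23 → 43
ep(24) + io(29) → 53
31 + 43 → 74
53 + 74 → 127
The subtree containing th is merged 3 times, so code length = 3.

3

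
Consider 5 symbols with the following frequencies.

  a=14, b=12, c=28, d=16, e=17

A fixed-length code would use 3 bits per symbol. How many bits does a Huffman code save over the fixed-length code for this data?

Fixed-length: 3 bits × 87 symbols = 261 bits.
Huffman merges:
combine b(12), a(14) → 26
combine d(16), e(17) → 33
combine 26, c(28) → 54
combine 33, 54 → 87
Huffman total = 26 + 33 + 54 + 87 = 200 bits.
Saving = 261 − 200 = 61 bits.

61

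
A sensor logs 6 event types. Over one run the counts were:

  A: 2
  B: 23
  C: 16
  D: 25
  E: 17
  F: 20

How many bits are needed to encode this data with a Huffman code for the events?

259

Build the Huffman tree bottom-up:
merge A(2) and C(16): 18
merge E(17) and 18: 35
merge F(20) and B(23): 43
merge D(25) and 35: 60
merge 43 and 60: 103
Each symbol's bit-cost is frequency × depth; summing gives 259 bits (equivalently 18 + 35 + 43 + 60 + 103).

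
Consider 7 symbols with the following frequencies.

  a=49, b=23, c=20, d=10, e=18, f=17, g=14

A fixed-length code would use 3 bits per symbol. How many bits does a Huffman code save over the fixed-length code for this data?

Fixed-length: 3 bits × 151 symbols = 453 bits.
Huffman merges:
combine d(10), g(14) → 24
combine f(17), e(18) → 35
combine c(20), b(23) → 43
combine 24, 35 → 59
combine 43, a(49) → 92
combine 59, 92 → 151
Huffman total = 24 + 35 + 43 + 59 + 92 + 151 = 404 bits.
Saving = 453 − 404 = 49 bits.

49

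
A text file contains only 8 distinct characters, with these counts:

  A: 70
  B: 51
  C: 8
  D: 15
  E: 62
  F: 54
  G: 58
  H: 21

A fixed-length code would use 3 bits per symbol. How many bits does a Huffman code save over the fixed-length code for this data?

65

Fixed-length: 3 bits × 339 symbols = 1017 bits.
Huffman merges:
C(8) + D(15) → 23
H(21) + 23 → 44
44 + B(51) → 95
F(54) + G(58) → 112
E(62) + A(70) → 132
95 + 112 → 207
132 + 207 → 339
Huffman total = 23 + 44 + 95 + 112 + 132 + 207 + 339 = 952 bits.
Saving = 1017 − 952 = 65 bits.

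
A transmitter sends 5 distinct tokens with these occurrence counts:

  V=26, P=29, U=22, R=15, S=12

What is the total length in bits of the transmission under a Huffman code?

235

Merge the two smallest weights repeatedly:
S(12) + R(15) → 27
U(22) + V(26) → 48
27 + P(29) → 56
48 + 56 → 104
The encoded length is the sum of every internal node's weight: 27 + 48 + 56 + 104 = 235 bits.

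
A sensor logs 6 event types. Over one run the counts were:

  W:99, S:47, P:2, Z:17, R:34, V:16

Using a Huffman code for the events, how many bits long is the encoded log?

453

Build the Huffman tree bottom-up:
P(2) + V(16) → 18
Z(17) + 18 → 35
R(34) + 35 → 69
S(47) + 69 → 116
W(99) + 116 → 215
Each symbol's bit-cost is frequency × depth; summing gives 453 bits (equivalently 18 + 35 + 69 + 116 + 215).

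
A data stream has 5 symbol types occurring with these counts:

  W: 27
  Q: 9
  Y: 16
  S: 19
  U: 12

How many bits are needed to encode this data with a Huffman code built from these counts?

187

Build the Huffman tree bottom-up:
combine Q(9), U(12) → 21
combine Y(16), S(19) → 35
combine 21, W(27) → 48
combine 35, 48 → 83
The encoded length is the sum of every internal node's weight: 21 + 35 + 48 + 83 = 187 bits.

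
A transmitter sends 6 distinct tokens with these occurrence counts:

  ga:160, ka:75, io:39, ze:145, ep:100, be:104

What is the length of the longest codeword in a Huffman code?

Merge the two lowest-weight nodes at each step:
io(39) + ka(75) → 114
ep(100) + be(104) → 204
114 + ze(145) → 259
ga(160) + 204 → 364
259 + 364 → 623
Maximum depth reached is 3.

3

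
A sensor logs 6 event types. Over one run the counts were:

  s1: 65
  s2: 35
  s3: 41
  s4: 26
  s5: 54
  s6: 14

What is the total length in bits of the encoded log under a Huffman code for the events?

585

Build the Huffman tree bottom-up:
merge s6(14) and s4(26): 40
merge s2(35) and 40: 75
merge s3(41) and s5(54): 95
merge s1(65) and 75: 140
merge 95 and 140: 235
Total encoded bits = sum of merged weights = 40 + 75 + 95 + 140 + 235 = 585.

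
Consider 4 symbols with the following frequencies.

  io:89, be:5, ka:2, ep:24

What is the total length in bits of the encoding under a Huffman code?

Build the Huffman tree bottom-up:
ka(2) + be(5) → 7
7 + ep(24) → 31
31 + io(89) → 120
Total encoded bits = sum of merged weights = 7 + 31 + 120 = 158.

158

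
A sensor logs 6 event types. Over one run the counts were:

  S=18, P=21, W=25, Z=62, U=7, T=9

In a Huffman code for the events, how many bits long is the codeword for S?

Build the tree from the bottom:
U(7) + T(9) → 16
16 + S(18) → 34
P(21) + W(25) → 46
34 + 46 → 80
Z(62) + 80 → 142
The subtree containing S is merged 3 times, so code length = 3.

3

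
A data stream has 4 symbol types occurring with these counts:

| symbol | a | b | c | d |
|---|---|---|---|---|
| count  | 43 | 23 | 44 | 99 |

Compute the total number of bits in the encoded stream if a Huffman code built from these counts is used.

385

Merge the two smallest weights repeatedly:
b(23) + a(43) → 66
c(44) + 66 → 110
d(99) + 110 → 209
Each symbol's bit-cost is frequency × depth; summing gives 385 bits (equivalently 66 + 110 + 209).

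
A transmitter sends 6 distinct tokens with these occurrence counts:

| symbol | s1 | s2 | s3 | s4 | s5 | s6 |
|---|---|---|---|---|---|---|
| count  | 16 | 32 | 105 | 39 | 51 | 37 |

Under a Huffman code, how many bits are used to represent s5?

Repeatedly merge the two smallest:
merge s1(16) and s2(32): 48
merge s6(37) and s4(39): 76
merge 48 and s5(51): 99
merge 76 and 99: 175
merge s3(105) and 175: 280
The subtree containing s5 is merged 3 times, so code length = 3.

3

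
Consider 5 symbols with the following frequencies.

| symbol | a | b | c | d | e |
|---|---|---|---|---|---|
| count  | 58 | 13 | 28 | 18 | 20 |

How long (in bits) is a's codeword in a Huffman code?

Huffman merges, smallest pair first:
b(13) + d(18) → 31
e(20) + c(28) → 48
31 + 48 → 79
a(58) + 79 → 137
a is a child of the root — depth 1, so its codeword is a single bit.

1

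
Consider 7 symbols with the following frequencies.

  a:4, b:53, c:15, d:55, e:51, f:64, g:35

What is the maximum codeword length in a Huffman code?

4

Merge the two lowest-weight nodes at each step:
combine a(4), c(15) → 19
combine 19, g(35) → 54
combine e(51), b(53) → 104
combine 54, d(55) → 109
combine f(64), 104 → 168
combine 109, 168 → 277
The first pair merged (a, c) ends up deepest, at depth 4.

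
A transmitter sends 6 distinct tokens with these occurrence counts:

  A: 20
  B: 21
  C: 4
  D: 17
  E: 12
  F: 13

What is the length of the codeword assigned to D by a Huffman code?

2

Repeatedly merge the two smallest:
combine C(4), E(12) → 16
combine F(13), 16 → 29
combine D(17), A(20) → 37
combine B(21), 29 → 50
combine 37, 50 → 87
The subtree containing D is merged 2 times, so code length = 2.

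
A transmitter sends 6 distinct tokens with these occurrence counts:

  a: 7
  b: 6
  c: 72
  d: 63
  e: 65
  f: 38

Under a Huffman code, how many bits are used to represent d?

2

Huffman merges, smallest pair first:
combine b(6), a(7) → 13
combine 13, f(38) → 51
combine 51, d(63) → 114
combine e(65), c(72) → 137
combine 114, 137 → 251
d's leaf is at depth 2, giving a 2-bit codeword.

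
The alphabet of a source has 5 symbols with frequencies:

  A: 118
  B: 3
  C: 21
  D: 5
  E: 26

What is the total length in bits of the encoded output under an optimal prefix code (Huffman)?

265

Greedily combine the two least-frequent nodes:
B(3) + D(5) → 8
8 + C(21) → 29
E(26) + 29 → 55
55 + A(118) → 173
Total encoded bits = sum of merged weights = 8 + 29 + 55 + 173 = 265.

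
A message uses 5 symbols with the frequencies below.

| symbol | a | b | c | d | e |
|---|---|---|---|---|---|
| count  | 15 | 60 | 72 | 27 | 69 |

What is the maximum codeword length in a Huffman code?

Merge the two lowest-weight nodes at each step:
a(15) + d(27) → 42
42 + b(60) → 102
e(69) + c(72) → 141
102 + 141 → 243
The rarest symbols sit at the bottom; the longest codeword is 3 bits.

3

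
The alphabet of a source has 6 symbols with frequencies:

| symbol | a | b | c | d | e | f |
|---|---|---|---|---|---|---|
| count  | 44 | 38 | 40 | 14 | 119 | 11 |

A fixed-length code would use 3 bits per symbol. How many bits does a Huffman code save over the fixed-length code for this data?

Fixed-length: 3 bits × 266 symbols = 798 bits.
Huffman merges:
combine f(11), d(14) → 25
combine 25, b(38) → 63
combine c(40), a(44) → 84
combine 63, 84 → 147
combine e(119), 147 → 266
Huffman total = 25 + 63 + 84 + 147 + 266 = 585 bits.
Saving = 798 − 585 = 213 bits.

213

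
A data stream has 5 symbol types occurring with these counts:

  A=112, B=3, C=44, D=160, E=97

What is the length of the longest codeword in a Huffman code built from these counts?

Merge the two lowest-weight nodes at each step:
merge B(3) and C(44): 47
merge 47 and E(97): 144
merge A(112) and 144: 256
merge D(160) and 256: 416
The rarest symbols sit at the bottom; the longest codeword is 4 bits.

4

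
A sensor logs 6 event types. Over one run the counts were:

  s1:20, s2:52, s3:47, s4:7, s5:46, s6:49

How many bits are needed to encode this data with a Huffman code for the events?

Greedily combine the two least-frequent nodes:
s4(7) + s1(20) → 27
27 + s5(46) → 73
s3(47) + s6(49) → 96
s2(52) + 73 → 125
96 + 125 → 221
Total encoded bits = sum of merged weights = 27 + 73 + 96 + 125 + 221 = 542.

542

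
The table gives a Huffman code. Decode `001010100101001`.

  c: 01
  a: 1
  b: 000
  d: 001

Read left to right; each codeword is recognised as soon as it completes (prefix code):
  001→d | 01→c | 01→c | 001→d | 01→c | 001→d
Decoded message: dccdcd

dccdcd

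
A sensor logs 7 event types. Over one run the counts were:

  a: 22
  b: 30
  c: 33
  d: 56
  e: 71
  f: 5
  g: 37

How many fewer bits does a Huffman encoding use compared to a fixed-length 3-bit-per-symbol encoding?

100

Fixed-length: 3 bits × 254 symbols = 762 bits.
Huffman merges:
merge f(5) and a(22): 27
merge 27 and b(30): 57
merge c(33) and g(37): 70
merge d(56) and 57: 113
merge 70 and e(71): 141
merge 113 and 141: 254
Huffman total = 27 + 57 + 70 + 113 + 141 + 254 = 662 bits.
Saving = 762 − 662 = 100 bits.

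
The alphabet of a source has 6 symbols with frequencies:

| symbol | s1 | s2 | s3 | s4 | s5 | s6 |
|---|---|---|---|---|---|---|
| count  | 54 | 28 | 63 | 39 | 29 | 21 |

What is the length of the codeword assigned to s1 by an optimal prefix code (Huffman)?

2

Build the tree from the bottom:
merge s6(21) and s2(28): 49
merge s5(29) and s4(39): 68
merge 49 and s1(54): 103
merge s3(63) and 68: 131
merge 103 and 131: 234
s1 sits 2 levels below the root, so its codeword is 2 bits.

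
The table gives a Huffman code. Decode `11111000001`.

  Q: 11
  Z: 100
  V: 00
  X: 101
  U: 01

QQZVU

Read left to right; each codeword is recognised as soon as it completes (prefix code):
  11→Q | 11→Q | 100→Z | 00→V | 01→U
Decoded message: QQZVU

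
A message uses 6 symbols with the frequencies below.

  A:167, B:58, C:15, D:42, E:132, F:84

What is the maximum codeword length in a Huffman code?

4

Merge the two lowest-weight nodes at each step:
combine C(15), D(42) → 57
combine 57, B(58) → 115
combine F(84), 115 → 199
combine E(132), A(167) → 299
combine 199, 299 → 498
Maximum depth reached is 4.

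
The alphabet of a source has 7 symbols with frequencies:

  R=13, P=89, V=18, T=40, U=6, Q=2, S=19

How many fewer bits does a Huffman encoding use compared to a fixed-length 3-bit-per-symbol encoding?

Fixed-length: 3 bits × 187 symbols = 561 bits.
Huffman merges:
merge Q(2) and U(6): 8
merge 8 and R(13): 21
merge V(18) and S(19): 37
merge 21 and 37: 58
merge T(40) and 58: 98
merge P(89) and 98: 187
Huffman total = 8 + 21 + 37 + 58 + 98 + 187 = 409 bits.
Saving = 561 − 409 = 152 bits.

152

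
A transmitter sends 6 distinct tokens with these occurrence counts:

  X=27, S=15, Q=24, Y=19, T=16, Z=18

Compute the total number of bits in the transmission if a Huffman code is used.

Merge the two smallest weights repeatedly:
S(15) + T(16) → 31
Z(18) + Y(19) → 37
Q(24) + X(27) → 51
31 + 37 → 68
51 + 68 → 119
The encoded length is the sum of every internal node's weight: 31 + 37 + 51 + 68 + 119 = 306 bits.

306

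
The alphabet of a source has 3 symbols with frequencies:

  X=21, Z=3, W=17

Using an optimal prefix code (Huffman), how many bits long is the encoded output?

Build the Huffman tree bottom-up:
merge Z(3) and W(17): 20
merge 20 and X(21): 41
The encoded length is the sum of every internal node's weight: 20 + 41 = 61 bits.

61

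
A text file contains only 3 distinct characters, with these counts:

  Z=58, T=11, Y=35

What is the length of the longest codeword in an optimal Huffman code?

2

Merge the two lowest-weight nodes at each step:
T(11) + Y(35) → 46
46 + Z(58) → 104
The first pair merged (T, Y) ends up deepest, at depth 2.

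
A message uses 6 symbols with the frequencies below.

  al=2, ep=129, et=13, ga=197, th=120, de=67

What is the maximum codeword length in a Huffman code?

4

Merge the two lowest-weight nodes at each step:
combine al(2), et(13) → 15
combine 15, de(67) → 82
combine 82, th(120) → 202
combine ep(129), ga(197) → 326
combine 202, 326 → 528
The rarest symbols sit at the bottom; the longest codeword is 4 bits.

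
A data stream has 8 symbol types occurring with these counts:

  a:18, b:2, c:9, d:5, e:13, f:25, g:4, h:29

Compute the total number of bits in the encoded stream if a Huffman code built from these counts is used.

278

Merge the two smallest weights repeatedly:
merge b(2) and g(4): 6
merge d(5) and 6: 11
merge c(9) and 11: 20
merge e(13) and a(18): 31
merge 20 and f(25): 45
merge h(29) and 31: 60
merge 45 and 60: 105
Total encoded bits = sum of merged weights = 6 + 11 + 20 + 31 + 45 + 60 + 105 = 278.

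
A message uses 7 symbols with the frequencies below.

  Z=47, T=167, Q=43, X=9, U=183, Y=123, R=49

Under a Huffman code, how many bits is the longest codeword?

4

Merge the two lowest-weight nodes at each step:
X(9) + Q(43) → 52
Z(47) + R(49) → 96
52 + 96 → 148
Y(123) + 148 → 271
T(167) + U(183) → 350
271 + 350 → 621
Maximum depth reached is 4.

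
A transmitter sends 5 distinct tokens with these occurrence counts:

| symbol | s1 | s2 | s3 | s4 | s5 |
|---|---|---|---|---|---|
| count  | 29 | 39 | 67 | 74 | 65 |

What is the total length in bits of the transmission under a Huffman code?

Greedily combine the two least-frequent nodes:
combine s1(29), s2(39) → 68
combine s5(65), s3(67) → 132
combine 68, s4(74) → 142
combine 132, 142 → 274
Total encoded bits = sum of merged weights = 68 + 132 + 142 + 274 = 616.

616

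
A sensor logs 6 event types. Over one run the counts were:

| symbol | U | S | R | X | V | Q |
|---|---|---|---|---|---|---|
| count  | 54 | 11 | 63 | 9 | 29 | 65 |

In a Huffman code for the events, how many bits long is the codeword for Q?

2

Huffman merges, smallest pair first:
combine X(9), S(11) → 20
combine 20, V(29) → 49
combine 49, U(54) → 103
combine R(63), Q(65) → 128
combine 103, 128 → 231
Q's leaf is at depth 2, giving a 2-bit codeword.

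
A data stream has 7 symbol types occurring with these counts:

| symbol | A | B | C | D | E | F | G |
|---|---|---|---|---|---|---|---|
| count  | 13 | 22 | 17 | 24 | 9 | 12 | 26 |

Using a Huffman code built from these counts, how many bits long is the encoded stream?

340

Merge the two smallest weights repeatedly:
E(9) + F(12) → 21
A(13) + C(17) → 30
21 + B(22) → 43
D(24) + G(26) → 50
30 + 43 → 73
50 + 73 → 123
The encoded length is the sum of every internal node's weight: 21 + 30 + 43 + 50 + 73 + 123 = 340 bits.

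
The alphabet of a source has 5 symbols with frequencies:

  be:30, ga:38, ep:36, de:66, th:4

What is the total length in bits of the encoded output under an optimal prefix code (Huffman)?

Build the Huffman tree bottom-up:
merge th(4) and be(30): 34
merge 34 and ep(36): 70
merge ga(38) and de(66): 104
merge 70 and 104: 174
Total encoded bits = sum of merged weights = 34 + 70 + 104 + 174 = 382.

382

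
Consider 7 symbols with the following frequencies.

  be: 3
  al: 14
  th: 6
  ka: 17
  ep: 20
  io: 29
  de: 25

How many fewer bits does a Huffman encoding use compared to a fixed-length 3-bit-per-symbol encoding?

Fixed-length: 3 bits × 114 symbols = 342 bits.
Huffman merges:
be(3) + th(6) → 9
9 + al(14) → 23
ka(17) + ep(20) → 37
23 + de(25) → 48
io(29) + 37 → 66
48 + 66 → 114
Huffman total = 9 + 23 + 37 + 48 + 66 + 114 = 297 bits.
Saving = 342 − 297 = 45 bits.

45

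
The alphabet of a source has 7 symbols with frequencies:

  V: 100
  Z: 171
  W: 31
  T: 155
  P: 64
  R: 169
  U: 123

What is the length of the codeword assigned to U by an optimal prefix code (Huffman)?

3

Repeatedly merge the two smallest:
W(31) + P(64) → 95
95 + V(100) → 195
U(123) + T(155) → 278
R(169) + Z(171) → 340
195 + 278 → 473
340 + 473 → 813
The subtree containing U is merged 3 times, so code length = 3.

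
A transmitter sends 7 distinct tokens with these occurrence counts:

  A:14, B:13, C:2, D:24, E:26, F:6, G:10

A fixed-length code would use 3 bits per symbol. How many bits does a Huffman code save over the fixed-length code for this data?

42

Fixed-length: 3 bits × 95 symbols = 285 bits.
Huffman merges:
merge C(2) and F(6): 8
merge 8 and G(10): 18
merge B(13) and A(14): 27
merge 18 and D(24): 42
merge E(26) and 27: 53
merge 42 and 53: 95
Huffman total = 8 + 18 + 27 + 42 + 53 + 95 = 243 bits.
Saving = 285 − 243 = 42 bits.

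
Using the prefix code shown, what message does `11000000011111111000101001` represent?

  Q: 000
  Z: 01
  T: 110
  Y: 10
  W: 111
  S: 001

Read left to right; each codeword is recognised as soon as it completes (prefix code):
  110→T | 000→Q | 000→Q | 111→W | 111→W | 110→T | 001→S | 01→Z | 001→S
Decoded message: TQQWWTSZS

TQQWWTSZS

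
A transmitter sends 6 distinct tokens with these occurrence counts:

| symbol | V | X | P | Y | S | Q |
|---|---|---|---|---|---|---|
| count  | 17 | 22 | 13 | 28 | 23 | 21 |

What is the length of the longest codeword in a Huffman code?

Merge the two lowest-weight nodes at each step:
merge P(13) and V(17): 30
merge Q(21) and X(22): 43
merge S(23) and Y(28): 51
merge 30 and 43: 73
merge 51 and 73: 124
The rarest symbols sit at the bottom; the longest codeword is 3 bits.

3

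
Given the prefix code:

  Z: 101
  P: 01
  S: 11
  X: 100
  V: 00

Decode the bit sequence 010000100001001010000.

Read left to right; each codeword is recognised as soon as it completes (prefix code):
  01→P | 00→V | 00→V | 100→X | 00→V | 100→X | 101→Z | 00→V | 00→V
Decoded message: PVVXVXZVV

PVVXVXZVV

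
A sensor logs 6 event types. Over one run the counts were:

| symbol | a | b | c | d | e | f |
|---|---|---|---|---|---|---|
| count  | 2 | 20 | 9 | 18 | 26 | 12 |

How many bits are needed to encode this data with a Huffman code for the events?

208

Greedily combine the two least-frequent nodes:
combine a(2), c(9) → 11
combine 11, f(12) → 23
combine d(18), b(20) → 38
combine 23, e(26) → 49
combine 38, 49 → 87
Total encoded bits = sum of merged weights = 11 + 23 + 38 + 49 + 87 = 208.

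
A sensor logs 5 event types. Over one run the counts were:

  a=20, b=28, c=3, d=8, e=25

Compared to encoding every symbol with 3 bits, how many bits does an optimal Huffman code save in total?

73

Fixed-length: 3 bits × 84 symbols = 252 bits.
Huffman merges:
combine c(3), d(8) → 11
combine 11, a(20) → 31
combine e(25), b(28) → 53
combine 31, 53 → 84
Huffman total = 11 + 31 + 53 + 84 = 179 bits.
Saving = 252 − 179 = 73 bits.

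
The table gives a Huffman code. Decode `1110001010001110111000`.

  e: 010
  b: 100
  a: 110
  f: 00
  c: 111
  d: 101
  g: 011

Read left to right; each codeword is recognised as soon as it completes (prefix code):
  111→c | 00→f | 010→e | 100→b | 011→g | 101→d | 110→a | 00→f
Decoded message: cfebgdaf

cfebgdaf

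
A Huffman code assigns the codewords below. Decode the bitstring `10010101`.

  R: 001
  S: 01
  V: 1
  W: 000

Read left to right; each codeword is recognised as soon as it completes (prefix code):
  1→V | 001→R | 01→S | 01→S
Decoded message: VRSS

VRSS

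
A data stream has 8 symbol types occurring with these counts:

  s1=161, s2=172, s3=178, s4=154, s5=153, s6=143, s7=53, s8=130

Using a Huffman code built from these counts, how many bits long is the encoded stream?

Merge the two smallest weights repeatedly:
merge s7(53) and s8(130): 183
merge s6(143) and s5(153): 296
merge s4(154) and s1(161): 315
merge s2(172) and s3(178): 350
merge 183 and 296: 479
merge 315 and 350: 665
merge 479 and 665: 1144
The encoded length is the sum of every internal node's weight: 183 + 296 + 315 + 350 + 479 + 665 + 1144 = 3432 bits.

3432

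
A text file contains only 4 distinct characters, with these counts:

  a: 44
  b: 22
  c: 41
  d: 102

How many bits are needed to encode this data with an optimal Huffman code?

379

Build the Huffman tree bottom-up:
merge b(22) and c(41): 63
merge a(44) and 63: 107
merge d(102) and 107: 209
Total encoded bits = sum of merged weights = 63 + 107 + 209 = 379.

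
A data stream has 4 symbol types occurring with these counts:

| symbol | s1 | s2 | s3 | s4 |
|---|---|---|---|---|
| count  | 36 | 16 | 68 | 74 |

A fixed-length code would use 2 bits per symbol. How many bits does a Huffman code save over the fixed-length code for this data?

22

Fixed-length: 2 bits × 194 symbols = 388 bits.
Huffman merges:
merge s2(16) and s1(36): 52
merge 52 and s3(68): 120
merge s4(74) and 120: 194
Huffman total = 52 + 120 + 194 = 366 bits.
Saving = 388 − 366 = 22 bits.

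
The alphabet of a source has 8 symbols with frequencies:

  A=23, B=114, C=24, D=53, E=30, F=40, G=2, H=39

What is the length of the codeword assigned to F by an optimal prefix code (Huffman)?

Huffman merges, smallest pair first:
G(2) + A(23) → 25
C(24) + 25 → 49
E(30) + H(39) → 69
F(40) + 49 → 89
D(53) + 69 → 122
89 + B(114) → 203
122 + 203 → 325
F's leaf is at depth 3, giving a 3-bit codeword.

3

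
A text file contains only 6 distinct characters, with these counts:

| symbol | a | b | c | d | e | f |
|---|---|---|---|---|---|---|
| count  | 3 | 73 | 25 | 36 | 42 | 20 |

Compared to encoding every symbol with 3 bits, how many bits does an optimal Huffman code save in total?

Fixed-length: 3 bits × 199 symbols = 597 bits.
Huffman merges:
merge a(3) and f(20): 23
merge 23 and c(25): 48
merge d(36) and e(42): 78
merge 48 and b(73): 121
merge 78 and 121: 199
Huffman total = 23 + 48 + 78 + 121 + 199 = 469 bits.
Saving = 597 − 469 = 128 bits.

128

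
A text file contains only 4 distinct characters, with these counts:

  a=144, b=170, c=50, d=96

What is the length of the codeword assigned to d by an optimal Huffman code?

3

Repeatedly merge the two smallest:
merge c(50) and d(96): 146
merge a(144) and 146: 290
merge b(170) and 290: 460
d's leaf is at depth 3, giving a 3-bit codeword.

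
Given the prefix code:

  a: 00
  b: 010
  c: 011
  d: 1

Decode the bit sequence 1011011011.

Read left to right; each codeword is recognised as soon as it completes (prefix code):
  1→d | 011→c | 011→c | 011→c
Decoded message: dccc

dccc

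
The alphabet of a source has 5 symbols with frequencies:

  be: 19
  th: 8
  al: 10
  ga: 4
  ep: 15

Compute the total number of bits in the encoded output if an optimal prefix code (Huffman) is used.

124

Build the Huffman tree bottom-up:
merge ga(4) and th(8): 12
merge al(10) and 12: 22
merge ep(15) and be(19): 34
merge 22 and 34: 56
Each symbol's bit-cost is frequency × depth; summing gives 124 bits (equivalently 12 + 22 + 34 + 56).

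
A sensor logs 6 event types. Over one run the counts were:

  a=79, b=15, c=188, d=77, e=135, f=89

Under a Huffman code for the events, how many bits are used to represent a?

3

Repeatedly merge the two smallest:
combine b(15), d(77) → 92
combine a(79), f(89) → 168
combine 92, e(135) → 227
combine 168, c(188) → 356
combine 227, 356 → 583
a's leaf is at depth 3, giving a 3-bit codeword.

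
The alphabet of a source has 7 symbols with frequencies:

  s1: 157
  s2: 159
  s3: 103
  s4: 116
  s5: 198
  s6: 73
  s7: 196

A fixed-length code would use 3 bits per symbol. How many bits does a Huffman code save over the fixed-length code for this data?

218

Fixed-length: 3 bits × 1002 symbols = 3006 bits.
Huffman merges:
s6(73) + s3(103) → 176
s4(116) + s1(157) → 273
s2(159) + 176 → 335
s7(196) + s5(198) → 394
273 + 335 → 608
394 + 608 → 1002
Huffman total = 176 + 273 + 335 + 394 + 608 + 1002 = 2788 bits.
Saving = 3006 − 2788 = 218 bits.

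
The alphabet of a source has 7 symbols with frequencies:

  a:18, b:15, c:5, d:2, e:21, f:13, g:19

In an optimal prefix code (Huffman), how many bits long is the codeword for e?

2

Huffman merges, smallest pair first:
combine d(2), c(5) → 7
combine 7, f(13) → 20
combine b(15), a(18) → 33
combine g(19), 20 → 39
combine e(21), 33 → 54
combine 39, 54 → 93
e's leaf is at depth 2, giving a 2-bit codeword.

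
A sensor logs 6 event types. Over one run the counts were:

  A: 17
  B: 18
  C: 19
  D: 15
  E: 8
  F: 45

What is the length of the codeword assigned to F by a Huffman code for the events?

1

Huffman merges, smallest pair first:
combine E(8), D(15) → 23
combine A(17), B(18) → 35
combine C(19), 23 → 42
combine 35, 42 → 77
combine F(45), 77 → 122
F is merged only at the final step, so code length = 1.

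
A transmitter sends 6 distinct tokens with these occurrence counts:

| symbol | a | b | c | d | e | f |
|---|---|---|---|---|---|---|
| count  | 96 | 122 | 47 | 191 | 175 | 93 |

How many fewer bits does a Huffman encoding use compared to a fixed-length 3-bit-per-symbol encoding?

Fixed-length: 3 bits × 724 symbols = 2172 bits.
Huffman merges:
merge c(47) and f(93): 140
merge a(96) and b(122): 218
merge 140 and e(175): 315
merge d(191) and 218: 409
merge 315 and 409: 724
Huffman total = 140 + 218 + 315 + 409 + 724 = 1806 bits.
Saving = 2172 − 1806 = 366 bits.

366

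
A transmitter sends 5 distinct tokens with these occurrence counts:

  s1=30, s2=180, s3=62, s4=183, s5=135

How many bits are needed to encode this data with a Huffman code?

Merge the two smallest weights repeatedly:
s1(30) + s3(62) → 92
92 + s5(135) → 227
s2(180) + s4(183) → 363
227 + 363 → 590
Each symbol's bit-cost is frequency × depth; summing gives 1272 bits (equivalently 92 + 227 + 363 + 590).

1272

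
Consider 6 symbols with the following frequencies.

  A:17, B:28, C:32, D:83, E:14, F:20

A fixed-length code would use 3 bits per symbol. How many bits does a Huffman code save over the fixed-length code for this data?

135

Fixed-length: 3 bits × 194 symbols = 582 bits.
Huffman merges:
E(14) + A(17) → 31
F(20) + B(28) → 48
31 + C(32) → 63
48 + 63 → 111
D(83) + 111 → 194
Huffman total = 31 + 48 + 63 + 111 + 194 = 447 bits.
Saving = 582 − 447 = 135 bits.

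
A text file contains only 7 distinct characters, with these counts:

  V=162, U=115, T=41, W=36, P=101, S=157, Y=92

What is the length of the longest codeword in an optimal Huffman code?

Merge the two lowest-weight nodes at each step:
merge W(36) and T(41): 77
merge 77 and Y(92): 169
merge P(101) and U(115): 216
merge S(157) and V(162): 319
merge 169 and 216: 385
merge 319 and 385: 704
The rarest symbols sit at the bottom; the longest codeword is 4 bits.

4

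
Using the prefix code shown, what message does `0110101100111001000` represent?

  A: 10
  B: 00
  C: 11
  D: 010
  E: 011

EDCBCADB

Read left to right; each codeword is recognised as soon as it completes (prefix code):
  011→E | 010→D | 11→C | 00→B | 11→C | 10→A | 010→D | 00→B
Decoded message: EDCBCADB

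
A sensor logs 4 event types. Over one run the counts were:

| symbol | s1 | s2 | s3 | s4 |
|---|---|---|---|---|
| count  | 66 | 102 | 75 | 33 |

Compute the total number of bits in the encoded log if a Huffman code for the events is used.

Build the Huffman tree bottom-up:
merge s4(33) and s1(66): 99
merge s3(75) and 99: 174
merge s2(102) and 174: 276
Each symbol's bit-cost is frequency × depth; summing gives 549 bits (equivalently 99 + 174 + 276).

549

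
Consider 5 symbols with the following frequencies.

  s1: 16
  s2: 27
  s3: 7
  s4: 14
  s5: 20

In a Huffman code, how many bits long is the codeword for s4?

Build the tree from the bottom:
combine s3(7), s4(14) → 21
combine s1(16), s5(20) → 36
combine 21, s2(27) → 48
combine 36, 48 → 84
The subtree containing s4 is merged 3 times, so code length = 3.

3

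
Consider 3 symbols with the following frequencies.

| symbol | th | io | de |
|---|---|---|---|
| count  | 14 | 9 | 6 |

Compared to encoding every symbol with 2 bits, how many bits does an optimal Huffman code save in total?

14

Fixed-length: 2 bits × 29 symbols = 58 bits.
Huffman merges:
de(6) + io(9) → 15
th(14) + 15 → 29
Huffman total = 15 + 29 = 44 bits.
Saving = 58 − 44 = 14 bits.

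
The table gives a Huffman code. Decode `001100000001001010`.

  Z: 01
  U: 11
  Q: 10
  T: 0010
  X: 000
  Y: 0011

Read left to right; each codeword is recognised as soon as it completes (prefix code):
  0011→Y | 000→X | 000→X | 01→Z | 0010→T | 10→Q
Decoded message: YXXZTQ

YXXZTQ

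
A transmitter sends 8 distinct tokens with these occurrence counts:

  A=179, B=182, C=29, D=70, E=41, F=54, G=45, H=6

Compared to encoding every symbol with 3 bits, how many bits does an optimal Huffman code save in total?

250

Fixed-length: 3 bits × 606 symbols = 1818 bits.
Huffman merges:
H(6) + C(29) → 35
35 + E(41) → 76
G(45) + F(54) → 99
D(70) + 76 → 146
99 + 146 → 245
A(179) + B(182) → 361
245 + 361 → 606
Huffman total = 35 + 76 + 99 + 146 + 245 + 361 + 606 = 1568 bits.
Saving = 1818 − 1568 = 250 bits.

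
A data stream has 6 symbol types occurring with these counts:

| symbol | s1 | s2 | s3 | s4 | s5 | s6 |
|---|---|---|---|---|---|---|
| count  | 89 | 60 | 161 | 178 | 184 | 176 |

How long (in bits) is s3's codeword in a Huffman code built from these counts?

3

Repeatedly merge the two smallest:
merge s2(60) and s1(89): 149
merge 149 and s3(161): 310
merge s6(176) and s4(178): 354
merge s5(184) and 310: 494
merge 354 and 494: 848
The subtree containing s3 is merged 3 times, so code length = 3.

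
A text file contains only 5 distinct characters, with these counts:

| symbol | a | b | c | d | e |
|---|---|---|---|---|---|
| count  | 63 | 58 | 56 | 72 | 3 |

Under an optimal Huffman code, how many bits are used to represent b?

2

Huffman merges, smallest pair first:
e(3) + c(56) → 59
b(58) + 59 → 117
a(63) + d(72) → 135
117 + 135 → 252
The subtree containing b is merged 2 times, so code length = 2.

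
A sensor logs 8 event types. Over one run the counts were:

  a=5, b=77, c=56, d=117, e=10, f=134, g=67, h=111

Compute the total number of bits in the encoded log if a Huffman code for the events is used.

Build the Huffman tree bottom-up:
combine a(5), e(10) → 15
combine 15, c(56) → 71
combine g(67), 71 → 138
combine b(77), h(111) → 188
combine d(117), f(134) → 251
combine 138, 188 → 326
combine 251, 326 → 577
Each symbol's bit-cost is frequency × depth; summing gives 1566 bits (equivalently 15 + 71 + 138 + 188 + 251 + 326 + 577).

1566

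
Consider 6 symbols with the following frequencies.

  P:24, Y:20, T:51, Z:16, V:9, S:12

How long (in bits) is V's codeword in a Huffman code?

4

Huffman merges, smallest pair first:
merge V(9) and S(12): 21
merge Z(16) and Y(20): 36
merge 21 and P(24): 45
merge 36 and 45: 81
merge T(51) and 81: 132
V sits 4 levels below the root, so its codeword is 4 bits.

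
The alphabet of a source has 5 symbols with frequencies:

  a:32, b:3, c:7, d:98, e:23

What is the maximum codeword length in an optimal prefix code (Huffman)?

Merge the two lowest-weight nodes at each step:
merge b(3) and c(7): 10
merge 10 and e(23): 33
merge a(32) and 33: 65
merge 65 and d(98): 163
Maximum depth reached is 4.

4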